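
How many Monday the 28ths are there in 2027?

Check the 28th of each month of 2027: Jan 28: Thu, Feb 28: Sun, Mar 28: Sun, Apr 28: Wed, May 28: Fri, Jun 28: Mon, Jul 28: Wed, Aug 28: Sat, Sep 28: Tue, Oct 28: Thu, Nov 28: Sun, Dec 28: Tue.
Monday occurs in June — 1 month.

1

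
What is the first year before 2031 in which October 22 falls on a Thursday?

2026

From one year to the next, a fixed date's weekday advances by 1, or by 2 when a Feb 29 lies between the two dates.
2031: October 22 is Wednesday.
2030: Tuesday (−1)
2029: Monday (−1)
2028: Sunday (−1)
2027: Friday (−2)
2026: Thursday (−1)
October 22 falls on a Thursday in 2026.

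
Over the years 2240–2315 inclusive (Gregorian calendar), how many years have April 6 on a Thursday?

11

Track April 6's weekday year by year (advancing +1, or +2 across a Feb 29):
  2240: Mon  2241: Tue (+1)  2242: Wed (+1)  2243: Thu (+1) ✓  2244: Sat (+2)
  2245: Sun (+1)  2246: Mon (+1)  2247: Tue (+1)  2248: Thu (+2) ✓  2249: Fri (+1)
  2250: Sat (+1)  2251: Sun (+1)  2252: Tue (+2)  2253: Wed (+1)  … (48 more years) …
  2302: Sun (+1)  2303: Mon (+1)  2304: Wed (+2)  2305: Thu (+1) ✓  2306: Fri (+1)
  2307: Sat (+1)  2308: Mon (+2)  2309: Tue (+1)  2310: Wed (+1)  2311: Thu (+1) ✓
  2312: Sat (+2)  2313: Sun (+1)  2314: Mon (+1)  2315: Tue (+1)
Thursday years: 2243, 2248, 2254, 2265, 2271, 2276, 2282, 2293, 2299, 2305, 2311 — 11 in total.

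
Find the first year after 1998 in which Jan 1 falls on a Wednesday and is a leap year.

Jan 1 advances by 2 weekdays after a leap year and by 1 after a common year.
1998: Jan 1 is Thursday.
1999: Friday
2000: Saturday (leap)
2001: Monday
2002: Tuesday
2003: Wednesday
2004: Thursday (leap)
2005: Saturday
2006: Sunday
2007: Monday
2008: Tuesday (leap)
2009: Thursday
2010: Friday
2011: Saturday
2012: Sunday (leap)
2013: Tuesday
2014: Wednesday
2015: Thursday
2016: Friday (leap)
2017: Sunday
2018: Monday
2019: Tuesday
2020: Wednesday (leap)
2020 begins on a Wednesday and is a leap year.

2020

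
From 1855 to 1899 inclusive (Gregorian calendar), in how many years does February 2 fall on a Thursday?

7

Track February 2's weekday year by year (advancing +1, or +2 across a Feb 29):
  1855: Fri  1856: Sat (+1)  1857: Mon (+2)  1858: Tue (+1)  1859: Wed (+1)
  1860: Thu (+1) ✓  1861: Sat (+2)  1862: Sun (+1)  1863: Mon (+1)  1864: Tue (+1)
  1865: Thu (+2) ✓  1866: Fri (+1)  1867: Sat (+1)  1868: Sun (+1)  … (17 more years) …
  1886: Tue (+1)  1887: Wed (+1)  1888: Thu (+1) ✓  1889: Sat (+2)  1890: Sun (+1)
  1891: Mon (+1)  1892: Tue (+1)  1893: Thu (+2) ✓  1894: Fri (+1)  1895: Sat (+1)
  1896: Sun (+1)  1897: Tue (+2)  1898: Wed (+1)  1899: Thu (+1) ✓
Thursday years: 1860, 1865, 1871, 1882, 1888, 1893, 1899 — 7 in total.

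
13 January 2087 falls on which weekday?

January 1, 2087 is a Wednesday.
January 13 is day 13 of the year, i.e. 12 days after Jan 1.
12 mod 7 = 5, so advance 5 weekdays from Wednesday: Monday.

Monday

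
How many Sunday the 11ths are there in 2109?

1

Check the 11th of each month of 2109: Jan 11: Fri, Feb 11: Mon, Mar 11: Mon, Apr 11: Thu, May 11: Sat, Jun 11: Tue, Jul 11: Thu, Aug 11: Sun, Sep 11: Wed, Oct 11: Fri, Nov 11: Mon, Dec 11: Wed.
Sunday occurs in August — 1 month.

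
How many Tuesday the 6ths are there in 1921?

Check the 6th of each month of 1921: Jan 6: Thu, Feb 6: Sun, Mar 6: Sun, Apr 6: Wed, May 6: Fri, Jun 6: Mon, Jul 6: Wed, Aug 6: Sat, Sep 6: Tue, Oct 6: Thu, Nov 6: Sun, Dec 6: Tue.
Tuesday occurs in September, December — 2 months.

2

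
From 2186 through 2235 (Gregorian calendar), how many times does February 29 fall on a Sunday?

1

Leap years in 2186–2235: 11 of them.
Feb 29 weekday advances by 5 (mod 7) from one leap year to the next four years later (or differs when a century non-leap intervenes).
Leap-day weekdays: 2188:Fri 2192:Wed 2196:Mon 2204:Wed 2208:Mon 2212:Sat 2216:Thu 2220:Tue 2224:Sun✓ 2228:Fri 2232:Wed
Sunday: 2224 → 1.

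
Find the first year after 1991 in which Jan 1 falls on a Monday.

Jan 1 advances by 2 weekdays after a leap year and by 1 after a common year.
1991: Jan 1 is Tuesday.
1992: Wednesday (leap)
1993: Friday
1994: Saturday
1995: Sunday
1996: Monday (leap)
1996 begins on a Monday

1996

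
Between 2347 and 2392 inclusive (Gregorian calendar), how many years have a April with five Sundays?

13

April has 30 days; it has five Sundays when Sunday falls among the first (month-length − 28) days — i.e. when April 1 is one of Sunday/Saturday.
April 1 by year: 2347:Tue 2348:Thu 2349:Fri 2350:Sat✓ 2351:Sun✓ 2352:Tue 2353:Wed 2354:Thu 2355:Fri 2356:Sun✓ 2357:Mon 2358:Tue 2359:Wed 2360:Fri 2361:Sat✓ …(16 more)… 2378:Sat✓ 2379:Sun✓ 2380:Tue 2381:Wed 2382:Thu 2383:Fri 2384:Sun✓ 2385:Mon 2386:Tue 2387:Wed 2388:Fri 2389:Sat✓ 2390:Sun✓ 2391:Mon 2392:Wed
Years with five Sundays: 2350, 2351, 2356, 2361, 2362, 2367, 2372, 2373, 2378, 2379, 2384, 2389, 2390 → 13.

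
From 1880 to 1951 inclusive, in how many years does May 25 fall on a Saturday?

Track May 25's weekday year by year (advancing +1, or +2 across a Feb 29):
  1880: Tue  1881: Wed (+1)  1882: Thu (+1)  1883: Fri (+1)  1884: Sun (+2)
  1885: Mon (+1)  1886: Tue (+1)  1887: Wed (+1)  1888: Fri (+2)  1889: Sat (+1) ✓
  1890: Sun (+1)  1891: Mon (+1)  1892: Wed (+2)  1893: Thu (+1)  … (44 more years) …
  1938: Wed (+1)  1939: Thu (+1)  1940: Sat (+2) ✓  1941: Sun (+1)  1942: Mon (+1)
  1943: Tue (+1)  1944: Thu (+2)  1945: Fri (+1)  1946: Sat (+1) ✓  1947: Sun (+1)
  1948: Tue (+2)  1949: Wed (+1)  1950: Thu (+1)  1951: Fri (+1)
Saturday years: 1889, 1895, 1901, 1907, 1912, 1918, 1929, 1935, 1940, 1946 — 10 in total.

10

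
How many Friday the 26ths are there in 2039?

1

Check the 26th of each month of 2039: Jan 26: Wed, Feb 26: Sat, Mar 26: Sat, Apr 26: Tue, May 26: Thu, Jun 26: Sun, Jul 26: Tue, Aug 26: Fri, Sep 26: Mon, Oct 26: Wed, Nov 26: Sat, Dec 26: Mon.
Friday occurs in August — 1 month.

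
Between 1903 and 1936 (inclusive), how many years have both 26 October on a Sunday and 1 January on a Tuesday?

Check each year's weekday for 26 October and 1 January:
  1903: Mon/Thu  1904: Wed/Fri  1905: Thu/Sun  1906: Fri/Mon  1907: Sat/Tue  1908: Mon/Wed  1909: Tue/Fri  1910: Wed/Sat  1911: Thu/Sun  1912: Sat/Mon  1913: Sun/Wed  1914: Mon/Thu  1915: Tue/Fri  1916: Thu/Sat  …(6 more)…  1923: Fri/Mon  1924: Sun/Tue ✓  1925: Mon/Thu  1926: Tue/Fri  1927: Wed/Sat  1928: Fri/Sun  1929: Sat/Tue  1930: Sun/Wed  1931: Mon/Thu  1932: Wed/Fri  1933: Thu/Sun  1934: Fri/Mon  1935: Sat/Tue  1936: Mon/Wed
Both conditions hold in: 1924 — 1.

1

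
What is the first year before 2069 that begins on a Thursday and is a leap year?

Jan 1 advances by 2 weekdays after a leap year and by 1 after a common year.
2069: Jan 1 is Tuesday.
2068: Sunday (leap)
2067: Saturday
2066: Friday
2065: Thursday
2064: Tuesday (leap)
2063: Monday
2062: Sunday
2061: Saturday
2060: Thursday (leap)
2060 begins on a Thursday and is a leap year.

2060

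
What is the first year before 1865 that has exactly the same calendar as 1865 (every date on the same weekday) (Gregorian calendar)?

Two years share a calendar iff Jan 1 falls on the same weekday and both are leap or both are common. 1865: Jan 1 is Sunday, common year.
1864: Jan 1 Friday, leap
1863: Jan 1 Thursday, common
1862: Jan 1 Wednesday, common
1861: Jan 1 Tuesday, common
1860: Jan 1 Sunday, leap
1859: Jan 1 Saturday, common
1858: Jan 1 Friday, common
1857: Jan 1 Thursday, common
1856: Jan 1 Tuesday, leap
1855: Jan 1 Monday, common
1854: Jan 1 Sunday, common
1854 matches on both conditions.

1854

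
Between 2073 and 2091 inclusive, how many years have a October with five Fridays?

7

October has 31 days; it has five Fridays when Friday falls among the first (month-length − 28) days — i.e. when October 1 is one of Friday/Thursday/Wednesday.
October 1 by year: 2073:Sun 2074:Mon 2075:Tue 2076:Thu✓ 2077:Fri✓ 2078:Sat 2079:Sun 2080:Tue 2081:Wed✓ 2082:Thu✓ 2083:Fri✓ 2084:Sun 2085:Mon 2086:Tue 2087:Wed✓ 2088:Fri✓ 2089:Sat 2090:Sun 2091:Mon
Years with five Fridays: 2076, 2077, 2081, 2082, 2083, 2087, 2088 → 7.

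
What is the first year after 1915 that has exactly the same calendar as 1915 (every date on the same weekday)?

Two years share a calendar iff Jan 1 falls on the same weekday and both are leap or both are common. 1915: Jan 1 is Friday, common year.
1916: Jan 1 Saturday, leap
1917: Jan 1 Monday, common
1918: Jan 1 Tuesday, common
1919: Jan 1 Wednesday, common
1920: Jan 1 Thursday, leap
1921: Jan 1 Saturday, common
1922: Jan 1 Sunday, common
1923: Jan 1 Monday, common
1924: Jan 1 Tuesday, leap
1925: Jan 1 Thursday, common
1926: Jan 1 Friday, common
1926 matches on both conditions.

1926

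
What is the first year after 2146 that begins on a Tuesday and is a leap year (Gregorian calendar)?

Jan 1 advances by 2 weekdays after a leap year and by 1 after a common year.
2146: Jan 1 is Saturday.
2147: Sunday
2148: Monday (leap)
2149: Wednesday
2150: Thursday
2151: Friday
2152: Saturday (leap)
2153: Monday
2154: Tuesday
2155: Wednesday
2156: Thursday (leap)
2157: Saturday
2158: Sunday
2159: Monday
2160: Tuesday (leap)
2160 begins on a Tuesday and is a leap year.

2160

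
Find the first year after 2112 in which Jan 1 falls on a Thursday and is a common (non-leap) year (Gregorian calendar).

2122

Jan 1 advances by 2 weekdays after a leap year and by 1 after a common year.
2112: Jan 1 is Friday (leap).
2113: Sunday
2114: Monday
2115: Tuesday
2116: Wednesday (leap)
2117: Friday
2118: Saturday
2119: Sunday
2120: Monday (leap)
2121: Wednesday
2122: Thursday
2122 begins on a Thursday and is a common year.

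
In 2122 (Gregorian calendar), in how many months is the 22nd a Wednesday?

Check the 22nd of each month of 2122: Jan 22: Thu, Feb 22: Sun, Mar 22: Sun, Apr 22: Wed, May 22: Fri, Jun 22: Mon, Jul 22: Wed, Aug 22: Sat, Sep 22: Tue, Oct 22: Thu, Nov 22: Sun, Dec 22: Tue.
Wednesday occurs in April, July — 2 months.

2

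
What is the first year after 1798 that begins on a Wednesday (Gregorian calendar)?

Jan 1 advances by 2 weekdays after a leap year and by 1 after a common year.
1798: Jan 1 is Monday.
1799: Tuesday
1800: Wednesday
1800 begins on a Wednesday

1800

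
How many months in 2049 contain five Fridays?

A month of length L has five Fridays iff its first Friday is on day ≤ L−28 (so day 1–3 in a 31-day month, 1–2 in a 30-day month, day 1 in a leap February).
Checking each month of 2049: Jan starts Fri (31d) ✓; Feb starts Mon (28d); Mar starts Mon (31d); Apr starts Thu (30d) ✓; May starts Sat (31d); Jun starts Tue (30d); Jul starts Thu (31d) ✓; Aug starts Sun (31d); Sep starts Wed (30d); Oct starts Fri (31d) ✓; Nov starts Mon (30d); Dec starts Wed (31d) ✓.
Five-Friday months: January, April, July, October, December → 5.

5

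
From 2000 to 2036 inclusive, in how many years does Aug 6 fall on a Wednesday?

6

Track Aug 6's weekday year by year (advancing +1, or +2 across a Feb 29):
  2000: Sun  2001: Mon (+1)  2002: Tue (+1)  2003: Wed (+1) ✓  2004: Fri (+2)
  2005: Sat (+1)  2006: Sun (+1)  2007: Mon (+1)  2008: Wed (+2) ✓  2009: Thu (+1)
  2010: Fri (+1)  2011: Sat (+1)  2012: Mon (+2)  2013: Tue (+1)  … (9 more years) …
  2023: Sun (+1)  2024: Tue (+2)  2025: Wed (+1) ✓  2026: Thu (+1)  2027: Fri (+1)
  2028: Sun (+2)  2029: Mon (+1)  2030: Tue (+1)  2031: Wed (+1) ✓  2032: Fri (+2)
  2033: Sat (+1)  2034: Sun (+1)  2035: Mon (+1)  2036: Wed (+2) ✓
Wednesday years: 2003, 2008, 2014, 2025, 2031, 2036 — 6 in total.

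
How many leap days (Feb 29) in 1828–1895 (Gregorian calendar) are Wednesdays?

3

Leap years in 1828–1895: 17 of them.
Feb 29 weekday advances by 5 (mod 7) from one leap year to the next four years later (or differs when a century non-leap intervenes).
Leap-day weekdays: 1828:Fri 1832:Wed✓ 1836:Mon 1840:Sat 1844:Thu 1848:Tue 1852:Sun 1856:Fri 1860:Wed✓ 1864:Mon 1868:Sat 1872:Thu 1876:Tue 1880:Sun 1884:Fri 1888:Wed✓ 1892:Mon
Wednesday: 1832, 1860, 1888 → 3.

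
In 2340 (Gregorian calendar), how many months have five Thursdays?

A month of length L has five Thursdays iff its first Thursday is on day ≤ L−28 (so day 1–3 in a 31-day month, 1–2 in a 30-day month, day 1 in a leap February).
Checking each month of 2340: Jan starts Mon (31d); Feb starts Thu (29d) ✓; Mar starts Fri (31d); Apr starts Mon (30d); May starts Wed (31d) ✓; Jun starts Sat (30d); Jul starts Mon (31d); Aug starts Thu (31d) ✓; Sep starts Sun (30d); Oct starts Tue (31d) ✓; Nov starts Fri (30d); Dec starts Sun (31d).
Five-Thursday months: February, May, August, October → 4.

4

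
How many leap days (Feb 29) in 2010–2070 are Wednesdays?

Leap years in 2010–2070: 15 of them.
Feb 29 weekday advances by 5 (mod 7) from one leap year to the next four years later (or differs when a century non-leap intervenes).
Leap-day weekdays: 2012:Wed✓ 2016:Mon 2020:Sat 2024:Thu 2028:Tue 2032:Sun 2036:Fri 2040:Wed✓ 2044:Mon 2048:Sat 2052:Thu 2056:Tue 2060:Sun 2064:Fri 2068:Wed✓
Wednesday: 2012, 2040, 2068 → 3.

3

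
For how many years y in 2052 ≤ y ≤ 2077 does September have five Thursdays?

7

September has 30 days; it has five Thursdays when Thursday falls among the first (month-length − 28) days — i.e. when September 1 is one of Thursday/Wednesday.
September 1 by year: 2052:Sun 2053:Mon 2054:Tue 2055:Wed✓ 2056:Fri 2057:Sat 2058:Sun 2059:Mon 2060:Wed✓ 2061:Thu✓ 2062:Fri 2063:Sat 2064:Mon 2065:Tue 2066:Wed✓ 2067:Thu✓ 2068:Sat 2069:Sun 2070:Mon 2071:Tue 2072:Thu✓ 2073:Fri 2074:Sat 2075:Sun 2076:Tue 2077:Wed✓
Years with five Thursdays: 2055, 2060, 2061, 2066, 2067, 2072, 2077 → 7.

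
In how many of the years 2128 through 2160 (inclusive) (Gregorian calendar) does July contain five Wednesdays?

July has 31 days; it has five Wednesdays when Wednesday falls among the first (month-length − 28) days — i.e. when July 1 is one of Wednesday/Tuesday/Monday.
July 1 by year: 2128:Thu 2129:Fri 2130:Sat 2131:Sun 2132:Tue✓ 2133:Wed✓ 2134:Thu 2135:Fri 2136:Sun 2137:Mon✓ 2138:Tue✓ 2139:Wed✓ 2140:Fri 2141:Sat 2142:Sun …(3 more)… 2146:Fri 2147:Sat 2148:Mon✓ 2149:Tue✓ 2150:Wed✓ 2151:Thu 2152:Sat 2153:Sun 2154:Mon✓ 2155:Tue✓ 2156:Thu 2157:Fri 2158:Sat 2159:Sun 2160:Tue✓
Years with five Wednesdays: 2132, 2133, 2137, 2138, 2139, 2143, 2144, 2148, 2149, 2150, 2154, 2155, 2160 → 13.

13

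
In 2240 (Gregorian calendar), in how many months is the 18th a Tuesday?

Check the 18th of each month of 2240: Jan 18: Sat, Feb 18: Tue, Mar 18: Wed, Apr 18: Sat, May 18: Mon, Jun 18: Thu, Jul 18: Sat, Aug 18: Tue, Sep 18: Fri, Oct 18: Sun, Nov 18: Wed, Dec 18: Fri.
Tuesday occurs in February, August — 2 months.

2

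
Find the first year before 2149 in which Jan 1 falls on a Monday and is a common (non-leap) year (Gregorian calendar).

Jan 1 advances by 2 weekdays after a leap year and by 1 after a common year.
2149: Jan 1 is Wednesday.
2148: Monday (leap)
2147: Sunday
2146: Saturday
2145: Friday
2144: Wednesday (leap)
2143: Tuesday
2142: Monday
2142 begins on a Monday and is a common year.

2142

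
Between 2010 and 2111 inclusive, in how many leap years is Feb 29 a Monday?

Leap years in 2010–2111: 24 of them.
Feb 29 weekday advances by 5 (mod 7) from one leap year to the next four years later (or differs when a century non-leap intervenes).
Leap-day weekdays: 2012:Wed 2016:Mon✓ 2020:Sat 2024:Thu 2028:Tue 2032:Sun 2036:Fri 2040:Wed 2044:Mon✓ 2048:Sat 2052:Thu 2056:Tue 2060:Sun 2064:Fri 2068:Wed 2072:Mon✓ 2076:Sat 2080:Thu 2084:Tue 2088:Sun 2092:Fri 2096:Wed 2104:Fri 2108:Wed
Monday: 2016, 2044, 2072 → 3.

3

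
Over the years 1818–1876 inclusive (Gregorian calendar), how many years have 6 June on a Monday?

8

Track 6 June's weekday year by year (advancing +1, or +2 across a Feb 29):
  1818: Sat  1819: Sun (+1)  1820: Tue (+2)  1821: Wed (+1)  1822: Thu (+1)
  1823: Fri (+1)  1824: Sun (+2)  1825: Mon (+1) ✓  1826: Tue (+1)  1827: Wed (+1)
  1828: Fri (+2)  1829: Sat (+1)  1830: Sun (+1)  1831: Mon (+1) ✓  … (31 more years) …
  1863: Sat (+1)  1864: Mon (+2) ✓  1865: Tue (+1)  1866: Wed (+1)  1867: Thu (+1)
  1868: Sat (+2)  1869: Sun (+1)  1870: Mon (+1) ✓  1871: Tue (+1)  1872: Thu (+2)
  1873: Fri (+1)  1874: Sat (+1)  1875: Sun (+1)  1876: Tue (+2)
Monday years: 1825, 1831, 1836, 1842, 1853, 1859, 1864, 1870 — 8 in total.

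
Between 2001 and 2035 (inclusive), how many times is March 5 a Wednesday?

5

Track March 5's weekday year by year (advancing +1, or +2 across a Feb 29):
  2001: Mon  2002: Tue (+1)  2003: Wed (+1) ✓  2004: Fri (+2)  2005: Sat (+1)
  2006: Sun (+1)  2007: Mon (+1)  2008: Wed (+2) ✓  2009: Thu (+1)  2010: Fri (+1)
  2011: Sat (+1)  2012: Mon (+2)  2013: Tue (+1)  2014: Wed (+1) ✓  … (7 more years) …
  2022: Sat (+1)  2023: Sun (+1)  2024: Tue (+2)  2025: Wed (+1) ✓  2026: Thu (+1)
  2027: Fri (+1)  2028: Sun (+2)  2029: Mon (+1)  2030: Tue (+1)  2031: Wed (+1) ✓
  2032: Fri (+2)  2033: Sat (+1)  2034: Sun (+1)  2035: Mon (+1)
Wednesday years: 2003, 2008, 2014, 2025, 2031 — 5 in total.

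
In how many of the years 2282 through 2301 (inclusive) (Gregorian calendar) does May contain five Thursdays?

9

May has 31 days; it has five Thursdays when Thursday falls among the first (month-length − 28) days — i.e. when May 1 is one of Thursday/Wednesday/Tuesday.
May 1 by year: 2282:Mon 2283:Tue✓ 2284:Thu✓ 2285:Fri 2286:Sat 2287:Sun 2288:Tue✓ 2289:Wed✓ 2290:Thu✓ 2291:Fri 2292:Sun 2293:Mon 2294:Tue✓ 2295:Wed✓ 2296:Fri 2297:Sat 2298:Sun 2299:Mon 2300:Tue✓ 2301:Wed✓
Years with five Thursdays: 2283, 2284, 2288, 2289, 2290, 2294, 2295, 2300, 2301 → 9.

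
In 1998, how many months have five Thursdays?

5

A month of length L has five Thursdays iff its first Thursday is on day ≤ L−28 (so day 1–3 in a 31-day month, 1–2 in a 30-day month, day 1 in a leap February).
Checking each month of 1998: Jan starts Thu (31d) ✓; Feb starts Sun (28d); Mar starts Sun (31d); Apr starts Wed (30d) ✓; May starts Fri (31d); Jun starts Mon (30d); Jul starts Wed (31d) ✓; Aug starts Sat (31d); Sep starts Tue (30d); Oct starts Thu (31d) ✓; Nov starts Sun (30d); Dec starts Tue (31d) ✓.
Five-Thursday months: January, April, July, October, December → 5.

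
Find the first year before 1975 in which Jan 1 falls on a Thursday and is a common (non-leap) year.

1970

Jan 1 advances by 2 weekdays after a leap year and by 1 after a common year.
1975: Jan 1 is Wednesday.
1974: Tuesday
1973: Monday
1972: Saturday (leap)
1971: Friday
1970: Thursday
1970 begins on a Thursday and is a common year.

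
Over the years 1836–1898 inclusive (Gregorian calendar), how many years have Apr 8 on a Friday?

10

Track Apr 8's weekday year by year (advancing +1, or +2 across a Feb 29):
  1836: Fri ✓  1837: Sat (+1)  1838: Sun (+1)  1839: Mon (+1)  1840: Wed (+2)
  1841: Thu (+1)  1842: Fri (+1) ✓  1843: Sat (+1)  1844: Mon (+2)  1845: Tue (+1)
  1846: Wed (+1)  1847: Thu (+1)  1848: Sat (+2)  1849: Sun (+1)  … (35 more years) …
  1885: Wed (+1)  1886: Thu (+1)  1887: Fri (+1) ✓  1888: Sun (+2)  1889: Mon (+1)
  1890: Tue (+1)  1891: Wed (+1)  1892: Fri (+2) ✓  1893: Sat (+1)  1894: Sun (+1)
  1895: Mon (+1)  1896: Wed (+2)  1897: Thu (+1)  1898: Fri (+1) ✓
Friday years: 1836, 1842, 1853, 1859, 1864, 1870, 1881, 1887, 1892, 1898 — 10 in total.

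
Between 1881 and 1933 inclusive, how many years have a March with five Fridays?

March has 31 days; it has five Fridays when Friday falls among the first (month-length − 28) days — i.e. when March 1 is one of Friday/Thursday/Wednesday.
March 1 by year: 1881:Tue 1882:Wed✓ 1883:Thu✓ 1884:Sat 1885:Sun 1886:Mon 1887:Tue 1888:Thu✓ 1889:Fri✓ 1890:Sat 1891:Sun 1892:Tue 1893:Wed✓ 1894:Thu✓ 1895:Fri✓ …(23 more)… 1919:Sat 1920:Mon 1921:Tue 1922:Wed✓ 1923:Thu✓ 1924:Sat 1925:Sun 1926:Mon 1927:Tue 1928:Thu✓ 1929:Fri✓ 1930:Sat 1931:Sun 1932:Tue 1933:Wed✓
Years with five Fridays: 1882, 1883, 1888, 1889, 1893, 1894, 1895, 1899, 1900, 1901, 1905, 1906, 1907, 1911, 1912, 1916, 1917, 1918, 1922, 1923, 1928, 1929, 1933 → 23.

23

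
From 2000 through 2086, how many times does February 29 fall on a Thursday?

Leap years in 2000–2086: 22 of them.
Feb 29 weekday advances by 5 (mod 7) from one leap year to the next four years later (or differs when a century non-leap intervenes).
Leap-day weekdays: 2000:Tue 2004:Sun 2008:Fri 2012:Wed 2016:Mon 2020:Sat 2024:Thu✓ 2028:Tue 2032:Sun 2036:Fri 2040:Wed 2044:Mon 2048:Sat 2052:Thu✓ 2056:Tue 2060:Sun 2064:Fri 2068:Wed 2072:Mon 2076:Sat 2080:Thu✓ 2084:Tue
Thursday: 2024, 2052, 2080 → 3.

3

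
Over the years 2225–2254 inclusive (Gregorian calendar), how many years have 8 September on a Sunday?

Track 8 September's weekday year by year (advancing +1, or +2 across a Feb 29):
  2225: Thu  2226: Fri (+1)  2227: Sat (+1)  2228: Mon (+2)  2229: Tue (+1)
  2230: Wed (+1)  2231: Thu (+1)  2232: Sat (+2)  2233: Sun (+1) ✓  2234: Mon (+1)
  2235: Tue (+1)  2236: Thu (+2)  2237: Fri (+1)  2238: Sat (+1)  2239: Sun (+1) ✓
  2240: Tue (+2)  2241: Wed (+1)  2242: Thu (+1)  2243: Fri (+1)  2244: Sun (+2) ✓
  2245: Mon (+1)  2246: Tue (+1)  2247: Wed (+1)  2248: Fri (+2)  2249: Sat (+1)
  2250: Sun (+1) ✓  2251: Mon (+1)  2252: Wed (+2)  2253: Thu (+1)  2254: Fri (+1)
Sunday years: 2233, 2239, 2244, 2250 — 4 in total.

4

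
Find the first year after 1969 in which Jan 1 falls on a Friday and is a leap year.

1988

Jan 1 advances by 2 weekdays after a leap year and by 1 after a common year.
1969: Jan 1 is Wednesday.
1970: Thursday
1971: Friday
1972: Saturday (leap)
1973: Monday
1974: Tuesday
1975: Wednesday
1976: Thursday (leap)
1977: Saturday
1978: Sunday
1979: Monday
1980: Tuesday (leap)
1981: Thursday
1982: Friday
1983: Saturday
1984: Sunday (leap)
1985: Tuesday
1986: Wednesday
1987: Thursday
1988: Friday (leap)
1988 begins on a Friday and is a leap year.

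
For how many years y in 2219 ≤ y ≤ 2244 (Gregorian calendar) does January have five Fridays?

January has 31 days; it has five Fridays when Friday falls among the first (month-length − 28) days — i.e. when January 1 is one of Friday/Thursday/Wednesday.
January 1 by year: 2219:Fri✓ 2220:Sat 2221:Mon 2222:Tue 2223:Wed✓ 2224:Thu✓ 2225:Sat 2226:Sun 2227:Mon 2228:Tue 2229:Thu✓ 2230:Fri✓ 2231:Sat 2232:Sun 2233:Tue 2234:Wed✓ 2235:Thu✓ 2236:Fri✓ 2237:Sun 2238:Mon 2239:Tue 2240:Wed✓ 2241:Fri✓ 2242:Sat 2243:Sun 2244:Mon
Years with five Fridays: 2219, 2223, 2224, 2229, 2230, 2234, 2235, 2236, 2240, 2241 → 10.

10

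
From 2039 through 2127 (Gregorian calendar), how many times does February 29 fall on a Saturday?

3

Leap years in 2039–2127: 21 of them.
Feb 29 weekday advances by 5 (mod 7) from one leap year to the next four years later (or differs when a century non-leap intervenes).
Leap-day weekdays: 2040:Wed 2044:Mon 2048:Sat✓ 2052:Thu 2056:Tue 2060:Sun 2064:Fri 2068:Wed 2072:Mon 2076:Sat✓ 2080:Thu 2084:Tue 2088:Sun 2092:Fri 2096:Wed 2104:Fri 2108:Wed 2112:Mon 2116:Sat✓ 2120:Thu 2124:Tue
Saturday: 2048, 2076, 2116 → 3.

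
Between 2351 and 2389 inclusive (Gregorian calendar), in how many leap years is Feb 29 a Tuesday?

Leap years in 2351–2389: 10 of them.
Feb 29 weekday advances by 5 (mod 7) from one leap year to the next four years later (or differs when a century non-leap intervenes).
Leap-day weekdays: 2352:Fri 2356:Wed 2360:Mon 2364:Sat 2368:Thu 2372:Tue✓ 2376:Sun 2380:Fri 2384:Wed 2388:Mon
Tuesday: 2372 → 1.

1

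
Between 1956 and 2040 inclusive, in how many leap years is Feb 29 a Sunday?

Leap years in 1956–2040: 22 of them.
Feb 29 weekday advances by 5 (mod 7) from one leap year to the next four years later (or differs when a century non-leap intervenes).
Leap-day weekdays: 1956:Wed 1960:Mon 1964:Sat 1968:Thu 1972:Tue 1976:Sun✓ 1980:Fri 1984:Wed 1988:Mon 1992:Sat 1996:Thu 2000:Tue 2004:Sun✓ 2008:Fri 2012:Wed 2016:Mon 2020:Sat 2024:Thu 2028:Tue 2032:Sun✓ 2036:Fri 2040:Wed
Sunday: 1976, 2004, 2032 → 3.

3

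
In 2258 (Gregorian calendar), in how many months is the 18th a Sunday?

Check the 18th of each month of 2258: Jan 18: Mon, Feb 18: Thu, Mar 18: Thu, Apr 18: Sun, May 18: Tue, Jun 18: Fri, Jul 18: Sun, Aug 18: Wed, Sep 18: Sat, Oct 18: Mon, Nov 18: Thu, Dec 18: Sat.
Sunday occurs in April, July — 2 months.

2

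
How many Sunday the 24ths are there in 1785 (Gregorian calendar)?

Check the 24th of each month of 1785: Jan 24: Mon, Feb 24: Thu, Mar 24: Thu, Apr 24: Sun, May 24: Tue, Jun 24: Fri, Jul 24: Sun, Aug 24: Wed, Sep 24: Sat, Oct 24: Mon, Nov 24: Thu, Dec 24: Sat.
Sunday occurs in April, July — 2 months.

2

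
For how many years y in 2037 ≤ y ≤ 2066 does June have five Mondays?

June has 30 days; it has five Mondays when Monday falls among the first (month-length − 28) days — i.e. when June 1 is one of Monday/Sunday.
June 1 by year: 2037:Mon✓ 2038:Tue 2039:Wed 2040:Fri 2041:Sat 2042:Sun✓ 2043:Mon✓ 2044:Wed 2045:Thu 2046:Fri 2047:Sat 2048:Mon✓ 2049:Tue 2050:Wed 2051:Thu 2052:Sat 2053:Sun✓ 2054:Mon✓ 2055:Tue 2056:Thu 2057:Fri 2058:Sat 2059:Sun✓ 2060:Tue 2061:Wed 2062:Thu 2063:Fri 2064:Sun✓ 2065:Mon✓ 2066:Tue
Years with five Mondays: 2037, 2042, 2043, 2048, 2053, 2054, 2059, 2064, 2065 → 9.

9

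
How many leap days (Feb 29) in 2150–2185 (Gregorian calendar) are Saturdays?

Leap years in 2150–2185: 9 of them.
Feb 29 weekday advances by 5 (mod 7) from one leap year to the next four years later (or differs when a century non-leap intervenes).
Leap-day weekdays: 2152:Tue 2156:Sun 2160:Fri 2164:Wed 2168:Mon 2172:Sat✓ 2176:Thu 2180:Tue 2184:Sun
Saturday: 2172 → 1.

1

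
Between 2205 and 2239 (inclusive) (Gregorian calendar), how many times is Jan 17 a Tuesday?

Track Jan 17's weekday year by year (advancing +1, or +2 across a Feb 29):
  2205: Thu  2206: Fri (+1)  2207: Sat (+1)  2208: Sun (+1)  2209: Tue (+2) ✓
  2210: Wed (+1)  2211: Thu (+1)  2212: Fri (+1)  2213: Sun (+2)  2214: Mon (+1)
  2215: Tue (+1) ✓  2216: Wed (+1)  2217: Fri (+2)  2218: Sat (+1)  … (7 more years) …
  2226: Tue (+1) ✓  2227: Wed (+1)  2228: Thu (+1)  2229: Sat (+2)  2230: Sun (+1)
  2231: Mon (+1)  2232: Tue (+1) ✓  2233: Thu (+2)  2234: Fri (+1)  2235: Sat (+1)
  2236: Sun (+1)  2237: Tue (+2) ✓  2238: Wed (+1)  2239: Thu (+1)
Tuesday years: 2209, 2215, 2226, 2232, 2237 — 5 in total.

5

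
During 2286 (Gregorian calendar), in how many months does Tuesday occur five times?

4

A month of length L has five Tuesdays iff its first Tuesday is on day ≤ L−28 (so day 1–3 in a 31-day month, 1–2 in a 30-day month, day 1 in a leap February).
Checking each month of 2286: Jan starts Fri (31d); Feb starts Mon (28d); Mar starts Mon (31d) ✓; Apr starts Thu (30d); May starts Sat (31d); Jun starts Tue (30d) ✓; Jul starts Thu (31d); Aug starts Sun (31d) ✓; Sep starts Wed (30d); Oct starts Fri (31d); Nov starts Mon (30d) ✓; Dec starts Wed (31d).
Five-Tuesday months: March, June, August, November → 4.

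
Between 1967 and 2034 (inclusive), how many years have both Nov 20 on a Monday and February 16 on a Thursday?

Check each year's weekday for Nov 20 and February 16:
  1967: Mon/Thu ✓  1968: Wed/Fri  1969: Thu/Sun  1970: Fri/Mon  1971: Sat/Tue  1972: Mon/Wed  1973: Tue/Fri  1974: Wed/Sat  1975: Thu/Sun  1976: Sat/Mon  1977: Sun/Wed  1978: Mon/Thu ✓  1979: Tue/Fri  1980: Thu/Sat  …(40 more)…  2021: Sat/Tue  2022: Sun/Wed  2023: Mon/Thu ✓  2024: Wed/Fri  2025: Thu/Sun  2026: Fri/Mon  2027: Sat/Tue  2028: Mon/Wed  2029: Tue/Fri  2030: Wed/Sat  2031: Thu/Sun  2032: Sat/Mon  2033: Sun/Wed  2034: Mon/Thu ✓
Both conditions hold in: 1967, 1978, 1989, 1995, 2006, 2017, 2023, 2034 — 8.

8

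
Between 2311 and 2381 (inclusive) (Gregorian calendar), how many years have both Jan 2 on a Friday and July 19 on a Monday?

3

Check each year's weekday for Jan 2 and July 19:
  2311: Mon/Wed  2312: Tue/Fri  2313: Thu/Sat  2314: Fri/Sun  2315: Sat/Mon  2316: Sun/Wed  2317: Tue/Thu  2318: Wed/Fri  2319: Thu/Sat  2320: Fri/Mon ✓  2321: Sun/Tue  2322: Mon/Wed  2323: Tue/Thu  2324: Wed/Sat  …(43 more)…  2368: Tue/Fri  2369: Thu/Sat  2370: Fri/Sun  2371: Sat/Mon  2372: Sun/Wed  2373: Tue/Thu  2374: Wed/Fri  2375: Thu/Sat  2376: Fri/Mon ✓  2377: Sun/Tue  2378: Mon/Wed  2379: Tue/Thu  2380: Wed/Sat  2381: Fri/Sun
Both conditions hold in: 2320, 2348, 2376 — 3.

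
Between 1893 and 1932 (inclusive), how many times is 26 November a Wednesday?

5

Track 26 November's weekday year by year (advancing +1, or +2 across a Feb 29):
  1893: Sun  1894: Mon (+1)  1895: Tue (+1)  1896: Thu (+2)  1897: Fri (+1)
  1898: Sat (+1)  1899: Sun (+1)  1900: Mon (+1)  1901: Tue (+1)  1902: Wed (+1) ✓
  1903: Thu (+1)  1904: Sat (+2)  1905: Sun (+1)  1906: Mon (+1)  … (12 more years) …
  1919: Wed (+1) ✓  1920: Fri (+2)  1921: Sat (+1)  1922: Sun (+1)  1923: Mon (+1)
  1924: Wed (+2) ✓  1925: Thu (+1)  1926: Fri (+1)  1927: Sat (+1)  1928: Mon (+2)
  1929: Tue (+1)  1930: Wed (+1) ✓  1931: Thu (+1)  1932: Sat (+2)
Wednesday years: 1902, 1913, 1919, 1924, 1930 — 5 in total.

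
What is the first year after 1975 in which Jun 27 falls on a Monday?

1977

From one year to the next, a fixed date's weekday advances by 1, or by 2 when a Feb 29 lies between the two dates.
1975: June 27 is Friday.
1976: Sunday (+2)
1977: Monday (+1)
Jun 27 falls on a Monday in 1977.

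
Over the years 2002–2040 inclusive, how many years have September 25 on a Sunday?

Track September 25's weekday year by year (advancing +1, or +2 across a Feb 29):
  2002: Wed  2003: Thu (+1)  2004: Sat (+2)  2005: Sun (+1) ✓  2006: Mon (+1)
  2007: Tue (+1)  2008: Thu (+2)  2009: Fri (+1)  2010: Sat (+1)  2011: Sun (+1) ✓
  2012: Tue (+2)  2013: Wed (+1)  2014: Thu (+1)  2015: Fri (+1)  … (11 more years) …
  2027: Sat (+1)  2028: Mon (+2)  2029: Tue (+1)  2030: Wed (+1)  2031: Thu (+1)
  2032: Sat (+2)  2033: Sun (+1) ✓  2034: Mon (+1)  2035: Tue (+1)  2036: Thu (+2)
  2037: Fri (+1)  2038: Sat (+1)  2039: Sun (+1) ✓  2040: Tue (+2)
Sunday years: 2005, 2011, 2016, 2022, 2033, 2039 — 6 in total.

6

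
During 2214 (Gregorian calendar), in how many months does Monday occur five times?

A month of length L has five Mondays iff its first Monday is on day ≤ L−28 (so day 1–3 in a 31-day month, 1–2 in a 30-day month, day 1 in a leap February).
Checking each month of 2214: Jan starts Sat (31d) ✓; Feb starts Tue (28d); Mar starts Tue (31d); Apr starts Fri (30d); May starts Sun (31d) ✓; Jun starts Wed (30d); Jul starts Fri (31d); Aug starts Mon (31d) ✓; Sep starts Thu (30d); Oct starts Sat (31d) ✓; Nov starts Tue (30d); Dec starts Thu (31d).
Five-Monday months: January, May, August, October → 4.

4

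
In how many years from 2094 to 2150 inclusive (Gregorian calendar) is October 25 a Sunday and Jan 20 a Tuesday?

7

Check each year's weekday for October 25 and Jan 20:
  2094: Mon/Wed  2095: Tue/Thu  2096: Thu/Fri  2097: Fri/Sun  2098: Sat/Mon  2099: Sun/Tue ✓  2100: Mon/Wed  2101: Tue/Thu  2102: Wed/Fri  2103: Thu/Sat  2104: Sat/Sun  2105: Sun/Tue ✓  2106: Mon/Wed  2107: Tue/Thu  …(29 more)…  2137: Fri/Sun  2138: Sat/Mon  2139: Sun/Tue ✓  2140: Tue/Wed  2141: Wed/Fri  2142: Thu/Sat  2143: Fri/Sun  2144: Sun/Mon  2145: Mon/Wed  2146: Tue/Thu  2147: Wed/Fri  2148: Fri/Sat  2149: Sat/Mon  2150: Sun/Tue ✓
Both conditions hold in: 2099, 2105, 2111, 2122, 2133, 2139, 2150 — 7.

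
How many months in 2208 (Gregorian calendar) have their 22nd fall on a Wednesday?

1

Check the 22nd of each month of 2208: Jan 22: Fri, Feb 22: Mon, Mar 22: Tue, Apr 22: Fri, May 22: Sun, Jun 22: Wed, Jul 22: Fri, Aug 22: Mon, Sep 22: Thu, Oct 22: Sat, Nov 22: Tue, Dec 22: Thu.
Wednesday occurs in June — 1 month.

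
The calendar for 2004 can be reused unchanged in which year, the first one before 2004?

1976

Two years share a calendar iff Jan 1 falls on the same weekday and both are leap or both are common. 2004: Jan 1 is Thursday, leap year.
2003: Jan 1 Wednesday, common
2002: Jan 1 Tuesday, common
2001: Jan 1 Monday, common
2000: Jan 1 Saturday, leap
1999: Jan 1 Friday, common
1998: Jan 1 Thursday, common
1997: Jan 1 Wednesday, common
1996: Jan 1 Monday, leap
1995: Jan 1 Sunday, common
1994: Jan 1 Saturday, common
1993: Jan 1 Friday, common
1992: Jan 1 Wednesday, leap
1991: Jan 1 Tuesday, common
1990: Jan 1 Monday, common
1989: Jan 1 Sunday, common
1988: Jan 1 Friday, leap
1987: Jan 1 Thursday, common
1986: Jan 1 Wednesday, common
1985: Jan 1 Tuesday, common
1984: Jan 1 Sunday, leap
1983: Jan 1 Saturday, common
1982: Jan 1 Friday, common
1981: Jan 1 Thursday, common
1980: Jan 1 Tuesday, leap
1979: Jan 1 Monday, common
1978: Jan 1 Sunday, common
1977: Jan 1 Saturday, common
1976: Jan 1 Thursday, leap
1976 matches on both conditions.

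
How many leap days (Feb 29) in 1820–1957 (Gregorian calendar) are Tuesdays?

5

Leap years in 1820–1957: 34 of them.
Feb 29 weekday advances by 5 (mod 7) from one leap year to the next four years later (or differs when a century non-leap intervenes).
Leap-day weekdays: 1820:Tue✓ 1824:Sun 1828:Fri 1832:Wed 1836:Mon 1840:Sat 1844:Thu 1848:Tue✓ 1852:Sun 1856:Fri 1860:Wed 1864:Mon 1868:Sat …(8 more)… 1908:Sat 1912:Thu 1916:Tue✓ 1920:Sun 1924:Fri 1928:Wed 1932:Mon 1936:Sat 1940:Thu 1944:Tue✓ 1948:Sun 1952:Fri 1956:Wed
Tuesday: 1820, 1848, 1876, 1916, 1944 → 5.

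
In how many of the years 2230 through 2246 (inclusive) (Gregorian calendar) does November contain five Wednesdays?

5

November has 30 days; it has five Wednesdays when Wednesday falls among the first (month-length − 28) days — i.e. when November 1 is one of Wednesday/Tuesday.
November 1 by year: 2230:Mon 2231:Tue✓ 2232:Thu 2233:Fri 2234:Sat 2235:Sun 2236:Tue✓ 2237:Wed✓ 2238:Thu 2239:Fri 2240:Sun 2241:Mon 2242:Tue✓ 2243:Wed✓ 2244:Fri 2245:Sat 2246:Sun
Years with five Wednesdays: 2231, 2236, 2237, 2242, 2243 → 5.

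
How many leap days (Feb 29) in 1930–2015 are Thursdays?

3

Leap years in 1930–2015: 21 of them.
Feb 29 weekday advances by 5 (mod 7) from one leap year to the next four years later (or differs when a century non-leap intervenes).
Leap-day weekdays: 1932:Mon 1936:Sat 1940:Thu✓ 1944:Tue 1948:Sun 1952:Fri 1956:Wed 1960:Mon 1964:Sat 1968:Thu✓ 1972:Tue 1976:Sun 1980:Fri 1984:Wed 1988:Mon 1992:Sat 1996:Thu✓ 2000:Tue 2004:Sun 2008:Fri 2012:Wed
Thursday: 1940, 1968, 1996 → 3.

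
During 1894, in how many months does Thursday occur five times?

A month of length L has five Thursdays iff its first Thursday is on day ≤ L−28 (so day 1–3 in a 31-day month, 1–2 in a 30-day month, day 1 in a leap February).
Checking each month of 1894: Jan starts Mon (31d); Feb starts Thu (28d); Mar starts Thu (31d) ✓; Apr starts Sun (30d); May starts Tue (31d) ✓; Jun starts Fri (30d); Jul starts Sun (31d); Aug starts Wed (31d) ✓; Sep starts Sat (30d); Oct starts Mon (31d); Nov starts Thu (30d) ✓; Dec starts Sat (31d).
Five-Thursday months: March, May, August, November → 4.

4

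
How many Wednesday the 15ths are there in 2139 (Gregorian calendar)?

Check the 15th of each month of 2139: Jan 15: Thu, Feb 15: Sun, Mar 15: Sun, Apr 15: Wed, May 15: Fri, Jun 15: Mon, Jul 15: Wed, Aug 15: Sat, Sep 15: Tue, Oct 15: Thu, Nov 15: Sun, Dec 15: Tue.
Wednesday occurs in April, July — 2 months.

2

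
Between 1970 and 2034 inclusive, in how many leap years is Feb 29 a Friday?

Leap years in 1970–2034: 16 of them.
Feb 29 weekday advances by 5 (mod 7) from one leap year to the next four years later (or differs when a century non-leap intervenes).
Leap-day weekdays: 1972:Tue 1976:Sun 1980:Fri✓ 1984:Wed 1988:Mon 1992:Sat 1996:Thu 2000:Tue 2004:Sun 2008:Fri✓ 2012:Wed 2016:Mon 2020:Sat 2024:Thu 2028:Tue 2032:Sun
Friday: 1980, 2008 → 2.

2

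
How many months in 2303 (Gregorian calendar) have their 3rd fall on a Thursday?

Check the 3rd of each month of 2303: Jan 3: Sat, Feb 3: Tue, Mar 3: Tue, Apr 3: Fri, May 3: Sun, Jun 3: Wed, Jul 3: Fri, Aug 3: Mon, Sep 3: Thu, Oct 3: Sat, Nov 3: Tue, Dec 3: Thu.
Thursday occurs in September, December — 2 months.

2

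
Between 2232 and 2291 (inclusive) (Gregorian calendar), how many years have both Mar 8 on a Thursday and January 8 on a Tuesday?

Check each year's weekday for Mar 8 and January 8:
  2232: Thu/Sun  2233: Fri/Tue  2234: Sat/Wed  2235: Sun/Thu  2236: Tue/Fri  2237: Wed/Sun  2238: Thu/Mon  2239: Fri/Tue  2240: Sun/Wed  2241: Mon/Fri  2242: Tue/Sat  2243: Wed/Sun  2244: Fri/Mon  2245: Sat/Wed  …(32 more)…  2278: Fri/Tue  2279: Sat/Wed  2280: Mon/Thu  2281: Tue/Sat  2282: Wed/Sun  2283: Thu/Mon  2284: Sat/Tue  2285: Sun/Thu  2286: Mon/Fri  2287: Tue/Sat  2288: Thu/Sun  2289: Fri/Tue  2290: Sat/Wed  2291: Sun/Thu
Both conditions hold in: no year — 0.

0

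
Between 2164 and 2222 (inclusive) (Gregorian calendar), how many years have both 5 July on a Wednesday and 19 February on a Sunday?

6

Check each year's weekday for 5 July and 19 February:
  2164: Thu/Sun  2165: Fri/Tue  2166: Sat/Wed  2167: Sun/Thu  2168: Tue/Fri  2169: Wed/Sun ✓  2170: Thu/Mon  2171: Fri/Tue  2172: Sun/Wed  2173: Mon/Fri  2174: Tue/Sat  2175: Wed/Sun ✓  2176: Fri/Mon  2177: Sat/Wed  …(31 more)…  2209: Wed/Sun ✓  2210: Thu/Mon  2211: Fri/Tue  2212: Sun/Wed  2213: Mon/Fri  2214: Tue/Sat  2215: Wed/Sun ✓  2216: Fri/Mon  2217: Sat/Wed  2218: Sun/Thu  2219: Mon/Fri  2220: Wed/Sat  2221: Thu/Mon  2222: Fri/Tue
Both conditions hold in: 2169, 2175, 2186, 2197, 2209, 2215 — 6.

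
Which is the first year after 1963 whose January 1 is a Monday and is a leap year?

Jan 1 advances by 2 weekdays after a leap year and by 1 after a common year.
1963: Jan 1 is Tuesday.
1964: Wednesday (leap)
1965: Friday
1966: Saturday
1967: Sunday
1968: Monday (leap)
1968 begins on a Monday and is a leap year.

1968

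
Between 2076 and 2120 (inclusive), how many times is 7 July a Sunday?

6

Track 7 July's weekday year by year (advancing +1, or +2 across a Feb 29):
  2076: Tue  2077: Wed (+1)  2078: Thu (+1)  2079: Fri (+1)  2080: Sun (+2) ✓
  2081: Mon (+1)  2082: Tue (+1)  2083: Wed (+1)  2084: Fri (+2)  2085: Sat (+1)
  2086: Sun (+1) ✓  2087: Mon (+1)  2088: Wed (+2)  2089: Thu (+1)  … (17 more years) …
  2107: Thu (+1)  2108: Sat (+2)  2109: Sun (+1) ✓  2110: Mon (+1)  2111: Tue (+1)
  2112: Thu (+2)  2113: Fri (+1)  2114: Sat (+1)  2115: Sun (+1) ✓  2116: Tue (+2)
  2117: Wed (+1)  2118: Thu (+1)  2119: Fri (+1)  2120: Sun (+2) ✓
Sunday years: 2080, 2086, 2097, 2109, 2115, 2120 — 6 in total.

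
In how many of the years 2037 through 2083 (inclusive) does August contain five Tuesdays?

20

August has 31 days; it has five Tuesdays when Tuesday falls among the first (month-length − 28) days — i.e. when August 1 is one of Tuesday/Monday/Sunday.
August 1 by year: 2037:Sat 2038:Sun✓ 2039:Mon✓ 2040:Wed 2041:Thu 2042:Fri 2043:Sat 2044:Mon✓ 2045:Tue✓ 2046:Wed 2047:Thu 2048:Sat 2049:Sun✓ 2050:Mon✓ 2051:Tue✓ …(17 more)… 2069:Thu 2070:Fri 2071:Sat 2072:Mon✓ 2073:Tue✓ 2074:Wed 2075:Thu 2076:Sat 2077:Sun✓ 2078:Mon✓ 2079:Tue✓ 2080:Thu 2081:Fri 2082:Sat 2083:Sun✓
Years with five Tuesdays: 2038, 2039, 2044, 2045, 2049, 2050, 2051, 2055, 2056, 2060, 2061, 2062, 2066, 2067, 2072, 2073, 2077, 2078, 2079, 2083 → 20.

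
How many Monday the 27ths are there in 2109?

Check the 27th of each month of 2109: Jan 27: Sun, Feb 27: Wed, Mar 27: Wed, Apr 27: Sat, May 27: Mon, Jun 27: Thu, Jul 27: Sat, Aug 27: Tue, Sep 27: Fri, Oct 27: Sun, Nov 27: Wed, Dec 27: Fri.
Monday occurs in May — 1 month.

1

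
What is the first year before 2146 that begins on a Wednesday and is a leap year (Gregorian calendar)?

2144

Jan 1 advances by 2 weekdays after a leap year and by 1 after a common year.
2146: Jan 1 is Saturday.
2145: Friday
2144: Wednesday (leap)
2144 begins on a Wednesday and is a leap year.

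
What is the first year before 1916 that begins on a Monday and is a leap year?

Jan 1 advances by 2 weekdays after a leap year and by 1 after a common year.
1916: Jan 1 is Saturday (leap).
1915: Friday
1914: Thursday
1913: Wednesday
1912: Monday (leap)
1912 begins on a Monday and is a leap year.

1912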